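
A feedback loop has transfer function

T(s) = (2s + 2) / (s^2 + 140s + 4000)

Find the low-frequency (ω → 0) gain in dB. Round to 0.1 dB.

-66.0 dB

T(0) = 2 / 4000 = 0.0005
20 log₁₀(0.0005) ≈ -66.02 dB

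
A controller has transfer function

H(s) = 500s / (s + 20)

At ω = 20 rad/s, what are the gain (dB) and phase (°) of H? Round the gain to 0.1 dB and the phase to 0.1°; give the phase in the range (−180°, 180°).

51.0 dB, 45.0°

At s = jω = j20:
zero at origin: s = j20 → |·| = 20, ∠ = 90.00°
pole (s+20): 20 + j20 → |·| = √(20²+20²) = √800 ≈ 28.284, ∠ = arctan(20/20) ≈ 45.00°
|H| = 500 · 20 / 28.284 ≈ 353.56
Gain = 20 log₁₀(353.56) ≈ 50.97 dB
∠H = 90.00° − 45.00° = 45.00°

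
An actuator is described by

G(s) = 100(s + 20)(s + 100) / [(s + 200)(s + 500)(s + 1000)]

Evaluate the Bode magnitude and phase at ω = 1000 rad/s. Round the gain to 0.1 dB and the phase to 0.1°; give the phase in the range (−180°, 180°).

-24.1 dB, -14.0°

At s = jω = j1000:
zero (s+20): 20 + j1000 → |·| = √(20²+1000²) = √1000400 ≈ 1000.2, ∠ = arctan(1000/20) ≈ 88.85°
zero (s+100): 100 + j1000 → |·| = √(100²+1000²) = √1010000 ≈ 1005, ∠ = arctan(1000/100) ≈ 84.29°
pole (s+200): 200 + j1000 → |·| = √(200²+1000²) = √1040000 ≈ 1019.8, ∠ = arctan(1000/200) ≈ 78.69°
pole (s+500): 500 + j1000 → |·| = √(500²+1000²) = √1250000 ≈ 1118, ∠ = arctan(1000/500) ≈ 63.43°
pole (s+1000): 1000 + j1000 → |·| = √(1000²+1000²) = √2000000 ≈ 1414.2, ∠ = arctan(1000/1000) ≈ 45.00°
|G| = 100 · 1.0052e+06 / 1.6124e+09 ≈ 0.062342
Gain = 20 log₁₀(0.062342) ≈ -24.10 dB
∠G = 173.14° − 187.12° = -13.98°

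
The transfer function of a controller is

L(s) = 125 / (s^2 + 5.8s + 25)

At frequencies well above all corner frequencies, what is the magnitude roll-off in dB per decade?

Each pole contributes −20 dB/decade at high frequency; each zero contributes +20 dB/decade.
Net: 0 zero(s) − 2 pole(s) → -40 dB/decade.

-40 dB/decade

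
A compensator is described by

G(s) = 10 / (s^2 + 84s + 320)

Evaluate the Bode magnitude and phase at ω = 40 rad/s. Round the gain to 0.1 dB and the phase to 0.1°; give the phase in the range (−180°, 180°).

Substitute s = j40:
Numerator: 10 = 10 + j0
Denominator: (j40)^2 + 84(j40) + 320 = -1280 + j3360
|N| = √(10² + 0²) ≈ 10, ∠N ≈ 0.00°
|D| = √(1280² + 3360²) ≈ 3595.6, ∠D ≈ 110.85°
|G| = 10 / 3595.6 ≈ 0.0027812
Gain = 20 log₁₀(0.0027812) ≈ -51.12 dB
∠G = 0.00° − 110.85° = -110.85°

-51.1 dB, -110.9°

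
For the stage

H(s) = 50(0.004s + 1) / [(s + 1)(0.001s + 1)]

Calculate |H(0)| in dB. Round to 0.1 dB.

34.0 dB

H(0) = 50 · 1 / 1 = 50
20 log₁₀(50) ≈ 33.98 dB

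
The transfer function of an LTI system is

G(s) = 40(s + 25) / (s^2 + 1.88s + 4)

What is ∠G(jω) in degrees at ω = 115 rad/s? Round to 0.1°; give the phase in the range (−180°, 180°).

-101.3°

At s = jω = j115:
zero (s+25): 25 + j115 → |·| = √(25²+115²) = √13850 ≈ 117.69, ∠ = arctan(115/25) ≈ 77.74°
quadratic: (j115)² + 1.88·j115 + 4 = -13221 + j216.2 → |·| ≈ 13223, ∠ ≈ 179.06°
∠G = 77.74° − 179.06° = -101.32°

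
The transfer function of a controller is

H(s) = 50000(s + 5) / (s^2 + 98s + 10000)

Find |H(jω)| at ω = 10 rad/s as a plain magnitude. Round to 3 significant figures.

At s = jω = j10:
zero (s+5): 5 + j10 → |·| = √(5²+10²) = √125 ≈ 11.18, ∠ = arctan(10/5) ≈ 63.43°
quadratic: (j10)² + 98·j10 + 10000 = 9900 + j980 → |·| ≈ 9948.4, ∠ ≈ 5.65°
|H| = 50000 · 11.18 / 9948.4 ≈ 56.19

56.2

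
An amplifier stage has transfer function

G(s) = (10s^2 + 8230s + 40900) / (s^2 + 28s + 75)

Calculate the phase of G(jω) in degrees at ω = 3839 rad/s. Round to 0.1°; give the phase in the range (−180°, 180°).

-11.7°

Substitute s = j3839:
Numerator: 10(j3839)^2 + 8230(j3839) + 40900 = -147338310 + j31594970
Denominator: (j3839)^2 + 28(j3839) + 75 = -14737846 + j107492
|N| = √(147338310² + 31594970²) ≈ 1.5069e+08, ∠N ≈ 167.90°
|D| = √(14737846² + 107492²) ≈ 1.4738e+07, ∠D ≈ 179.58°
∠G = 167.90° − 179.58° = -11.68°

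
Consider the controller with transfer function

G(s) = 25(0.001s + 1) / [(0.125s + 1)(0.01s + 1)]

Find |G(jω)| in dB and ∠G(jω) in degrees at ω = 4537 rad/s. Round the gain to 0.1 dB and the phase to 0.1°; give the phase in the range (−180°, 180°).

-46.9 dB, -101.1°

At ω = 4537 rad/s:
zero (1 + j4537·0.001) = 1 + j4.537 → |·| ≈ 4.6459, ∠ ≈ 77.57°
pole (1 + j4537·0.125) = 1 + j567.125 → |·| ≈ 567.13, ∠ ≈ 89.90°
pole (1 + j4537·0.01) = 1 + j45.37 → |·| ≈ 45.381, ∠ ≈ 88.74°
|G| = 25 · 4.6459 / (567.13 · 45.381) ≈ 0.0045129
Gain = 20 log₁₀(0.0045129) ≈ -46.91 dB
∠G = (77.57°) − (89.90° + 88.74°) = -101.07°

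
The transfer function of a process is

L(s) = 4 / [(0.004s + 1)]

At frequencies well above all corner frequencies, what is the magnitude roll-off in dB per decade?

Each pole contributes −20 dB/decade at high frequency; each zero contributes +20 dB/decade.
Net: 0 zero(s) − 1 pole(s) → -20 dB/decade.

-20 dB/decade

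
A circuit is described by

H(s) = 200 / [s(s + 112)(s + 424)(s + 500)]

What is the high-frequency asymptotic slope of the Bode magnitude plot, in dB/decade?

Each pole contributes −20 dB/decade at high frequency; each zero contributes +20 dB/decade.
Net: 0 zero(s) − 4 pole(s) → -80 dB/decade.

-80 dB/decade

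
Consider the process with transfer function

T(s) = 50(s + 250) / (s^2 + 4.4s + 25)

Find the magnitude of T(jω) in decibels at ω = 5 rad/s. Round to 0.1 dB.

55.1 dB

At s = jω = j5:
zero (s+250): 250 + j5 → |·| = √(250²+5²) = √62525 ≈ 250.05, ∠ = arctan(5/250) ≈ 1.15°
quadratic: (j5)² + 4.4·j5 + 25 = 0 + j22 → |·| ≈ 22, ∠ ≈ 90.00°
|T| = 50 · 250.05 / 22 ≈ 568.3
Gain = 20 log₁₀(568.3) ≈ 55.09 dB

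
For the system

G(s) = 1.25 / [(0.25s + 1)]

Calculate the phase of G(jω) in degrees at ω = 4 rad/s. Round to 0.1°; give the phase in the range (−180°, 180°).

-45.0°

At ω = 4 rad/s:
pole (1 + j4·0.25) = 1 + j1 → |·| ≈ 1.4142, ∠ ≈ 45.00°
∠G = (0°) − (45.00°) = -45.00°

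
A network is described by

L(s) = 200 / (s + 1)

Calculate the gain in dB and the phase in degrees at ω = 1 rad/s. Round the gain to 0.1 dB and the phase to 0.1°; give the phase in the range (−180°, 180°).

43.0 dB, -45.0°

At s = jω = j1:
pole (s+1): 1 + j1 → |·| = √(1²+1²) = √2 ≈ 1.4142, ∠ = arctan(1/1) ≈ 45.00°
|L| = 200 / 1.4142 ≈ 141.42
Gain = 20 log₁₀(141.42) ≈ 43.01 dB
∠L = 0.00° − 45.00° = -45.00°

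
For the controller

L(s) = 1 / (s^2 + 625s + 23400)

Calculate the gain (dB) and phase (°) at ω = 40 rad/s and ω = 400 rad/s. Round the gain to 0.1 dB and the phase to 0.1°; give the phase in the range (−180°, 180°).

Substitute s = j40:
Numerator: 1 = 1 + j0
Denominator: (j40)^2 + 625(j40) + 23400 = 21800 + j25000
|N| = √(1² + 0²) ≈ 1, ∠N ≈ 0.00°
|D| = √(21800² + 25000²) ≈ 33170, ∠D ≈ 48.91°
|L| = 1 / 33170 ≈ 3.0148e-05
Gain = 20 log₁₀(3.0148e-05) ≈ -90.41 dB
∠L = 0.00° − 48.91° = -48.91°

Substitute s = j400:
Numerator: 1 = 1 + j0
Denominator: (j400)^2 + 625(j400) + 23400 = -136600 + j250000
|N| = √(1² + 0²) ≈ 1, ∠N ≈ 0.00°
|D| = √(136600² + 250000²) ≈ 2.8489e+05, ∠D ≈ 118.65°
|L| = 1 / 2.8489e+05 ≈ 3.5101e-06
Gain = 20 log₁₀(3.5101e-06) ≈ -109.09 dB
∠L = 0.00° − 118.65° = -118.65°

ω = 40: -90.4 dB, -48.9°; ω = 400: -109.1 dB, -118.7°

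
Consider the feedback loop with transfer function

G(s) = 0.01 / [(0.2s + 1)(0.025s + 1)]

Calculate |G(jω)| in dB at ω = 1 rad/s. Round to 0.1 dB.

At ω = 1 rad/s:
pole (1 + j1·0.2) = 1 + j0.2 → |·| ≈ 1.0198, ∠ ≈ 11.31°
pole (1 + j1·0.025) = 1 + j0.025 → |·| ≈ 1.0003, ∠ ≈ 1.43°
|G| = 0.01 · 1 / (1.0198 · 1.0003) ≈ 0.0098029
Gain = 20 log₁₀(0.0098029) ≈ -40.17 dB

-40.2 dB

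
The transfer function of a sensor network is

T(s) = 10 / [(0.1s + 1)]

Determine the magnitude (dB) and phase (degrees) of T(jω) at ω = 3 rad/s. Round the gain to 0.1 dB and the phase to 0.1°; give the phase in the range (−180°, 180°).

19.6 dB, -16.7°

At ω = 3 rad/s:
pole (1 + j3·0.1) = 1 + j0.3 → |·| ≈ 1.044, ∠ ≈ 16.70°
|T| = 10 · 1 / (1.044) ≈ 9.5785
Gain = 20 log₁₀(9.5785) ≈ 19.63 dB
∠T = (0°) − (16.70°) = -16.70°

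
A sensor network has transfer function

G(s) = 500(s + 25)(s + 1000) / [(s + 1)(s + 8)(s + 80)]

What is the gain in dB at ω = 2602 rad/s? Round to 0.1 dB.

-13.7 dB

At s = jω = j2602:
zero (s+25): 25 + j2602 → |·| = √(25²+2602²) = √6771029 ≈ 2602.1, ∠ = arctan(2602/25) ≈ 89.45°
zero (s+1000): 1000 + j2602 → |·| = √(1000²+2602²) = √7770404 ≈ 2787.5, ∠ = arctan(2602/1000) ≈ 68.98°
pole (s+1): 1 + j2602 → |·| = √(1²+2602²) = √6770405 ≈ 2602, ∠ = arctan(2602/1) ≈ 89.98°
pole (s+8): 8 + j2602 → |·| = √(8²+2602²) = √6770468 ≈ 2602, ∠ = arctan(2602/8) ≈ 89.82°
pole (s+80): 80 + j2602 → |·| = √(80²+2602²) = √6776804 ≈ 2603.2, ∠ = arctan(2602/80) ≈ 88.24°
|G| = 500 · 7.2534e+06 / 1.7625e+10 ≈ 0.20577
Gain = 20 log₁₀(0.20577) ≈ -13.73 dB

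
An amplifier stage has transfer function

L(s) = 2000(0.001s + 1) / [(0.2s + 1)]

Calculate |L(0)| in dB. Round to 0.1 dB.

L(0) = 2000 · 1 / 1 = 2000
20 log₁₀(2000) ≈ 66.02 dB

66.0 dB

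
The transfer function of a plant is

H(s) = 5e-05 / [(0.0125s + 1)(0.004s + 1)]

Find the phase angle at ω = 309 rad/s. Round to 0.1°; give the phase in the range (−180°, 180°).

At ω = 309 rad/s:
pole (1 + j309·0.0125) = 1 + j3.8625 → |·| ≈ 3.9899, ∠ ≈ 75.48°
pole (1 + j309·0.004) = 1 + j1.236 → |·| ≈ 1.5899, ∠ ≈ 51.03°
∠H = (0°) − (75.48° + 51.03°) = -126.51°

-126.5°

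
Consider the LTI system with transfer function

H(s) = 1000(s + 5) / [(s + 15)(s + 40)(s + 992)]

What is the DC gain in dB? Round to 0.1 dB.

H(0) = 1000·5 / (15·40·992) ≈ 0.0084005
20 log₁₀(0.0084005) ≈ -41.51 dB

-41.5 dB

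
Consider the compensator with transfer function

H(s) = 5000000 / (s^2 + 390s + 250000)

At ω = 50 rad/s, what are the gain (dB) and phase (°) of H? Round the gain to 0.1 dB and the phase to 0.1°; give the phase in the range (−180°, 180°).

26.1 dB, -4.5°

At s = jω = j50:
quadratic: (j50)² + 390·j50 + 250000 = 247500 + j19500 → |·| ≈ 2.4827e+05, ∠ ≈ 4.50°
|H| = 5000000 / 2.4827e+05 ≈ 20.139
Gain = 20 log₁₀(20.139) ≈ 26.08 dB
∠H = 0.00° − 4.50° = -4.50°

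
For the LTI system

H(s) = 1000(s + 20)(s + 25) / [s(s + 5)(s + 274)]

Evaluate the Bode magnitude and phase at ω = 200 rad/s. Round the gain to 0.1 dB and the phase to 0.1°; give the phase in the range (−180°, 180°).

At s = jω = j200:
zero (s+20): 20 + j200 → |·| = √(20²+200²) = √40400 ≈ 201, ∠ = arctan(200/20) ≈ 84.29°
zero (s+25): 25 + j200 → |·| = √(25²+200²) = √40625 ≈ 201.56, ∠ = arctan(200/25) ≈ 82.87°
pole (s+5): 5 + j200 → |·| = √(5²+200²) = √40025 ≈ 200.06, ∠ = arctan(200/5) ≈ 88.57°
pole (s+274): 274 + j200 → |·| = √(274²+200²) = √115076 ≈ 339.23, ∠ = arctan(200/274) ≈ 36.13°
pole at origin: |s| = 200, ∠ = 90.00° (in denominator)
|H| = 1000 · 40514 / 1.3573e+07 ≈ 2.9849
Gain = 20 log₁₀(2.9849) ≈ 9.50 dB
∠H = 167.16° − 214.70° = -47.54°

9.5 dB, -47.5°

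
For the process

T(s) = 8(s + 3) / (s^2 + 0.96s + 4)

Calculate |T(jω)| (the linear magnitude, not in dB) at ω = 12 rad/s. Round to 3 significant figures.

At s = jω = j12:
zero (s+3): 3 + j12 → |·| = √(3²+12²) = √153 ≈ 12.369, ∠ = arctan(12/3) ≈ 75.96°
quadratic: (j12)² + 0.96·j12 + 4 = -140 + j11.52 → |·| ≈ 140.47, ∠ ≈ 175.30°
|T| = 8 · 12.369 / 140.47 ≈ 0.70444

0.704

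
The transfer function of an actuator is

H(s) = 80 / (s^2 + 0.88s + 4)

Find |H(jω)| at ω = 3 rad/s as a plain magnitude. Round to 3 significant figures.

At s = jω = j3:
quadratic: (j3)² + 0.88·j3 + 4 = -5 + j2.64 → |·| ≈ 5.6542, ∠ ≈ 152.17°
|H| = 80 / 5.6542 ≈ 14.149

14.1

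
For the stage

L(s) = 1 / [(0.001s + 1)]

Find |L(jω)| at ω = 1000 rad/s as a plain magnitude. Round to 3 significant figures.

0.707

At ω = 1000 rad/s:
pole (1 + j1000·0.001) = 1 + j1 → |·| ≈ 1.4142, ∠ ≈ 45.00°
|L| = 1 · 1 / (1.4142) ≈ 0.70711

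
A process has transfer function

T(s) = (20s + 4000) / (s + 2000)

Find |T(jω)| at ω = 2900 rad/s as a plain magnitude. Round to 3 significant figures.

Substitute s = j2900:
Numerator: 20(j2900) + 4000 = 4000 + j58000
Denominator: (j2900) + 2000 = 2000 + j2900
|N| = √(4000² + 58000²) ≈ 58138, ∠N ≈ 86.05°
|D| = √(2000² + 2900²) ≈ 3522.8, ∠D ≈ 55.41°
|T| = 58138 / 3522.8 ≈ 16.503

16.5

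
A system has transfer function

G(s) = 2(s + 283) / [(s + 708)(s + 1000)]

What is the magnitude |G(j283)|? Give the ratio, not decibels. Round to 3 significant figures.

0.00101

At s = jω = j283:
zero (s+283): 283 + j283 → |·| = √(283²+283²) = √160178 ≈ 400.22, ∠ = arctan(283/283) ≈ 45.00°
pole (s+708): 708 + j283 → |·| = √(708²+283²) = √581353 ≈ 762.47, ∠ = arctan(283/708) ≈ 21.79°
pole (s+1000): 1000 + j283 → |·| = √(1000²+283²) = √1080089 ≈ 1039.3, ∠ = arctan(283/1000) ≈ 15.80°
|G| = 2 · 400.22 / 7.9244e+05 ≈ 0.0010101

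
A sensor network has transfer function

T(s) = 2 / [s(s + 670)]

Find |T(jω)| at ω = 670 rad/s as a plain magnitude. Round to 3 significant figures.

At s = jω = j670:
pole (s+670): 670 + j670 → |·| = √(670²+670²) = √897800 ≈ 947.52, ∠ = arctan(670/670) ≈ 45.00°
pole at origin: |s| = 670, ∠ = 90.00° (in denominator)
|T| = 2 / 6.3484e+05 ≈ 3.1504e-06

3.15e-06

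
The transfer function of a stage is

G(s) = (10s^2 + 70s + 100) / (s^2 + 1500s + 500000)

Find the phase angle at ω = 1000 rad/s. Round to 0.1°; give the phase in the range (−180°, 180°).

71.2°

Substitute s = j1000:
Numerator: 10(j1000)^2 + 70(j1000) + 100 = -9999900 + j70000
Denominator: (j1000)^2 + 1500(j1000) + 500000 = -500000 + j1500000
|N| = √(9999900² + 70000²) ≈ 1e+07, ∠N ≈ 179.60°
|D| = √(500000² + 1500000²) ≈ 1.5811e+06, ∠D ≈ 108.43°
∠G = 179.60° − 108.43° = 71.17°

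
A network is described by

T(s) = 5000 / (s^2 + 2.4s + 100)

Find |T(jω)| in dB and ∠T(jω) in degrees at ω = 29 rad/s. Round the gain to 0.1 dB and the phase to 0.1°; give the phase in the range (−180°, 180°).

At s = jω = j29:
quadratic: (j29)² + 2.4·j29 + 100 = -741 + j69.6 → |·| ≈ 744.26, ∠ ≈ 174.63°
|T| = 5000 / 744.26 ≈ 6.7181
Gain = 20 log₁₀(6.7181) ≈ 16.54 dB
∠T = 0.00° − 174.63° = -174.63°

16.5 dB, -174.6°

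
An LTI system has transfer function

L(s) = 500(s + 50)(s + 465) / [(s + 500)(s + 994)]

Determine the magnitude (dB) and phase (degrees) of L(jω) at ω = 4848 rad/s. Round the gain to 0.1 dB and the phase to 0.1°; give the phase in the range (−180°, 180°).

53.8 dB, 11.4°

At s = jω = j4848:
zero (s+50): 50 + j4848 → |·| = √(50²+4848²) = √23505604 ≈ 4848.3, ∠ = arctan(4848/50) ≈ 89.41°
zero (s+465): 465 + j4848 → |·| = √(465²+4848²) = √23719329 ≈ 4870.2, ∠ = arctan(4848/465) ≈ 84.52°
pole (s+500): 500 + j4848 → |·| = √(500²+4848²) = √23753104 ≈ 4873.7, ∠ = arctan(4848/500) ≈ 84.11°
pole (s+994): 994 + j4848 → |·| = √(994²+4848²) = √24491140 ≈ 4948.9, ∠ = arctan(4848/994) ≈ 78.41°
|L| = 500 · 2.3612e+07 / 2.4119e+07 ≈ 489.49
Gain = 20 log₁₀(489.49) ≈ 53.79 dB
∠L = 173.93° − 162.52° = 11.41°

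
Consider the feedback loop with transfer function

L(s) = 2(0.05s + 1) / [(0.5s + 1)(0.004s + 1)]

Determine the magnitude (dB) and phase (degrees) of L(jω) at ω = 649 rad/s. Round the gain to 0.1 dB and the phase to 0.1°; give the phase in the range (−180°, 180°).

At ω = 649 rad/s:
zero (1 + j649·0.05) = 1 + j32.45 → |·| ≈ 32.465, ∠ ≈ 88.23°
pole (1 + j649·0.5) = 1 + j324.5 → |·| ≈ 324.5, ∠ ≈ 89.82°
pole (1 + j649·0.004) = 1 + j2.596 → |·| ≈ 2.7819, ∠ ≈ 68.93°
|L| = 2 · 32.465 / (324.5 · 2.7819) ≈ 0.071927
Gain = 20 log₁₀(0.071927) ≈ -22.86 dB
∠L = (88.23°) − (89.82° + 68.93°) = -70.52°

-22.9 dB, -70.5°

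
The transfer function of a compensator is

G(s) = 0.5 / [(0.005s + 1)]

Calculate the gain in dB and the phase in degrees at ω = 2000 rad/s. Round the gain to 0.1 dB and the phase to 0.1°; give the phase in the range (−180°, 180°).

At ω = 2000 rad/s:
pole (1 + j2000·0.005) = 1 + j10 → |·| ≈ 10.05, ∠ ≈ 84.29°
|G| = 0.5 · 1 / (10.05) ≈ 0.049751
Gain = 20 log₁₀(0.049751) ≈ -26.06 dB
∠G = (0°) − (84.29°) = -84.29°

-26.1 dB, -84.3°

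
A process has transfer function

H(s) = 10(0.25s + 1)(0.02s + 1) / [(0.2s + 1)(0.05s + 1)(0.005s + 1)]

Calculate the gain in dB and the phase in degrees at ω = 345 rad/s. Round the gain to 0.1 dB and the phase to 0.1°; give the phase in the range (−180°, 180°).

8.1 dB, -64.7°

At ω = 345 rad/s:
zero (1 + j345·0.25) = 1 + j86.25 → |·| ≈ 86.256, ∠ ≈ 89.34°
zero (1 + j345·0.02) = 1 + j6.9 → |·| ≈ 6.9721, ∠ ≈ 81.75°
pole (1 + j345·0.2) = 1 + j69 → |·| ≈ 69.007, ∠ ≈ 89.17°
pole (1 + j345·0.05) = 1 + j17.25 → |·| ≈ 17.279, ∠ ≈ 86.68°
pole (1 + j345·0.005) = 1 + j1.725 → |·| ≈ 1.9939, ∠ ≈ 59.90°
|H| = 10 · 86.256 · 6.9721 / (69.007 · 17.279 · 1.9939) ≈ 2.5295
Gain = 20 log₁₀(2.5295) ≈ 8.06 dB
∠H = (89.34° + 81.75°) − (89.17° + 86.68° + 59.90°) = -64.66°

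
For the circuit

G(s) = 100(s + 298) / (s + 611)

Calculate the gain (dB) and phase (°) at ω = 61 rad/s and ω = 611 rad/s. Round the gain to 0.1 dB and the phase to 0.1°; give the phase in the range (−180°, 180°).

At s = jω = j61:
zero (s+298): 298 + j61 → |·| = √(298²+61²) = √92525 ≈ 304.18, ∠ = arctan(61/298) ≈ 11.57°
pole (s+611): 611 + j61 → |·| = √(611²+61²) = √377042 ≈ 614.04, ∠ = arctan(61/611) ≈ 5.70°
|G| = 100 · 304.18 / 614.04 ≈ 49.537
Gain = 20 log₁₀(49.537) ≈ 33.90 dB
∠G = 11.57° − 5.70° = 5.87°

At s = jω = j611:
zero (s+298): 298 + j611 → |·| = √(298²+611²) = √462125 ≈ 679.8, ∠ = arctan(611/298) ≈ 64.00°
pole (s+611): 611 + j611 → |·| = √(611²+611²) = √746642 ≈ 864.08, ∠ = arctan(611/611) ≈ 45.00°
|G| = 100 · 679.8 / 864.08 ≈ 78.673
Gain = 20 log₁₀(78.673) ≈ 37.92 dB
∠G = 64.00° − 45.00° = 19.00°

ω = 61: 33.9 dB, 5.9°; ω = 611: 37.9 dB, 19.0°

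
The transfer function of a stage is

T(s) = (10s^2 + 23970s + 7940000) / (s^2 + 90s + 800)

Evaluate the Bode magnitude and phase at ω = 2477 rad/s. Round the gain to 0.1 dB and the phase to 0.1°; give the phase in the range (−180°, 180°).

22.3 dB, -45.9°

Substitute s = j2477:
Numerator: 10(j2477)^2 + 23970(j2477) + 7940000 = -53415290 + j59373690
Denominator: (j2477)^2 + 90(j2477) + 800 = -6134729 + j222930
|N| = √(53415290² + 59373690²) ≈ 7.9865e+07, ∠N ≈ 131.98°
|D| = √(6134729² + 222930²) ≈ 6.1388e+06, ∠D ≈ 177.92°
|T| = 7.9865e+07 / 6.1388e+06 ≈ 13.01
Gain = 20 log₁₀(13.01) ≈ 22.29 dB
∠T = 131.98° − 177.92° = -45.94°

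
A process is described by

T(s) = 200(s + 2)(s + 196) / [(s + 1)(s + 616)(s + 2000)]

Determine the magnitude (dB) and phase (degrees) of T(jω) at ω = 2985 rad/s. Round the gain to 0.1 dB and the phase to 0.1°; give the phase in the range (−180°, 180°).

At s = jω = j2985:
zero (s+2): 2 + j2985 → |·| = √(2²+2985²) = √8910229 ≈ 2985, ∠ = arctan(2985/2) ≈ 89.96°
zero (s+196): 196 + j2985 → |·| = √(196²+2985²) = √8948641 ≈ 2991.4, ∠ = arctan(2985/196) ≈ 86.24°
pole (s+1): 1 + j2985 → |·| = √(1²+2985²) = √8910226 ≈ 2985, ∠ = arctan(2985/1) ≈ 89.98°
pole (s+616): 616 + j2985 → |·| = √(616²+2985²) = √9289681 ≈ 3047.9, ∠ = arctan(2985/616) ≈ 78.34°
pole (s+2000): 2000 + j2985 → |·| = √(2000²+2985²) = √12910225 ≈ 3593.1, ∠ = arctan(2985/2000) ≈ 56.18°
|T| = 200 · 8.9293e+06 / 3.269e+10 ≈ 0.05463
Gain = 20 log₁₀(0.05463) ≈ -25.25 dB
∠T = 176.20° − 224.50° = -48.30°

-25.3 dB, -48.3°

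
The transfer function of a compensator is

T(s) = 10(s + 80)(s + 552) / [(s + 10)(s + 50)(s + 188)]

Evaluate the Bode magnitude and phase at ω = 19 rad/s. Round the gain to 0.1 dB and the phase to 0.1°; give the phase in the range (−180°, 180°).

6.4 dB, -73.5°

At s = jω = j19:
zero (s+80): 80 + j19 → |·| = √(80²+19²) = √6761 ≈ 82.225, ∠ = arctan(19/80) ≈ 13.36°
zero (s+552): 552 + j19 → |·| = √(552²+19²) = √305065 ≈ 552.33, ∠ = arctan(19/552) ≈ 1.97°
pole (s+10): 10 + j19 → |·| = √(10²+19²) = √461 ≈ 21.471, ∠ = arctan(19/10) ≈ 62.24°
pole (s+50): 50 + j19 → |·| = √(50²+19²) = √2861 ≈ 53.488, ∠ = arctan(19/50) ≈ 20.81°
pole (s+188): 188 + j19 → |·| = √(188²+19²) = √35705 ≈ 188.96, ∠ = arctan(19/188) ≈ 5.77°
|T| = 10 · 45415 / 2.1701e+05 ≈ 2.0928
Gain = 20 log₁₀(2.0928) ≈ 6.41 dB
∠T = 15.33° − 88.82° = -73.49°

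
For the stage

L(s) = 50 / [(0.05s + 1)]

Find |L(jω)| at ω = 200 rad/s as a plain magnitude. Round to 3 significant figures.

4.98

At ω = 200 rad/s:
pole (1 + j200·0.05) = 1 + j10 → |·| ≈ 10.05, ∠ ≈ 84.29°
|L| = 50 · 1 / (10.05) ≈ 4.9751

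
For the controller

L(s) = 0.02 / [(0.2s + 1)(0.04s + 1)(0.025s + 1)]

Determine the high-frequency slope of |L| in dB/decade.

-60 dB/decade

Each pole contributes −20 dB/decade at high frequency; each zero contributes +20 dB/decade.
Net: 0 zero(s) − 3 pole(s) → -60 dB/decade.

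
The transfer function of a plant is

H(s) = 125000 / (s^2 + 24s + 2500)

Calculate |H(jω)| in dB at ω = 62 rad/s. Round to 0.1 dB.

At s = jω = j62:
quadratic: (j62)² + 24·j62 + 2500 = -1344 + j1488 → |·| ≈ 2005.1, ∠ ≈ 132.09°
|H| = 125000 / 2005.1 ≈ 62.341
Gain = 20 log₁₀(62.341) ≈ 35.90 dB

35.9 dB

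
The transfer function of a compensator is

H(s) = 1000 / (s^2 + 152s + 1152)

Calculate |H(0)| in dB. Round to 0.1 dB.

H(0) = 1000 / 1152 ≈ 0.86806
20 log₁₀(0.86806) ≈ -1.23 dB

-1.2 dB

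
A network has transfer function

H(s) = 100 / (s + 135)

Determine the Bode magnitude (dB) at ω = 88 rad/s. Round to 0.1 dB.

-4.1 dB

Substitute s = j88:
Numerator: 100 = 100 + j0
Denominator: (j88) + 135 = 135 + j88
|N| = √(100² + 0²) ≈ 100, ∠N ≈ 0.00°
|D| = √(135² + 88²) ≈ 161.15, ∠D ≈ 33.10°
|H| = 100 / 161.15 ≈ 0.62054
Gain = 20 log₁₀(0.62054) ≈ -4.14 dB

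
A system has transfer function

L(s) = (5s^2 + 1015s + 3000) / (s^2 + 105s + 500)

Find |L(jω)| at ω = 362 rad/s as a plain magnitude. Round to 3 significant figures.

5.51

Substitute s = j362:
Numerator: 5(j362)^2 + 1015(j362) + 3000 = -652220 + j367430
Denominator: (j362)^2 + 105(j362) + 500 = -130544 + j38010
|N| = √(652220² + 367430²) ≈ 7.486e+05, ∠N ≈ 150.61°
|D| = √(130544² + 38010²) ≈ 1.3597e+05, ∠D ≈ 163.77°
|L| = 7.486e+05 / 1.3597e+05 ≈ 5.5056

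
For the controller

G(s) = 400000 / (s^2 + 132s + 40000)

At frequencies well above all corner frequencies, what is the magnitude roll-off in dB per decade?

Each pole contributes −20 dB/decade at high frequency; each zero contributes +20 dB/decade.
Net: 0 zero(s) − 2 pole(s) → -40 dB/decade.

-40 dB/decade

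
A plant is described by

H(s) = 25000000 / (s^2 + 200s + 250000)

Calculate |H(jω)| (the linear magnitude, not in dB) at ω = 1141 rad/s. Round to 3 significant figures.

23.2

At s = jω = j1141:
quadratic: (j1141)² + 200·j1141 + 250000 = -1051881 + j228200 → |·| ≈ 1.0763e+06, ∠ ≈ 167.76°
|H| = 25000000 / 1.0763e+06 ≈ 23.228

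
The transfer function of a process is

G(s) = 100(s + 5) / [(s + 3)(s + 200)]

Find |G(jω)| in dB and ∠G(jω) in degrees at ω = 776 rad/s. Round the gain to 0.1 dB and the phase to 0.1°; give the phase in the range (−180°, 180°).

-18.1 dB, -75.7°

At s = jω = j776:
zero (s+5): 5 + j776 → |·| = √(5²+776²) = √602201 ≈ 776.02, ∠ = arctan(776/5) ≈ 89.63°
pole (s+3): 3 + j776 → |·| = √(3²+776²) = √602185 ≈ 776.01, ∠ = arctan(776/3) ≈ 89.78°
pole (s+200): 200 + j776 → |·| = √(200²+776²) = √642176 ≈ 801.36, ∠ = arctan(776/200) ≈ 75.55°
|G| = 100 · 776.02 / 6.2186e+05 ≈ 0.12479
Gain = 20 log₁₀(0.12479) ≈ -18.08 dB
∠G = 89.63° − 165.33° = -75.70°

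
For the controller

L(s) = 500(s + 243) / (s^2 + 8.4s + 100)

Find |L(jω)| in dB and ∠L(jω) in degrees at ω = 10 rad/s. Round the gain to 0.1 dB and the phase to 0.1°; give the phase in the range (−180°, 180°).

63.2 dB, -87.6°

At s = jω = j10:
zero (s+243): 243 + j10 → |·| = √(243²+10²) = √59149 ≈ 243.21, ∠ = arctan(10/243) ≈ 2.36°
quadratic: (j10)² + 8.4·j10 + 100 = 0 + j84 → |·| ≈ 84, ∠ ≈ 90.00°
|L| = 500 · 243.21 / 84 ≈ 1447.7
Gain = 20 log₁₀(1447.7) ≈ 63.21 dB
∠L = 2.36° − 90.00° = -87.64°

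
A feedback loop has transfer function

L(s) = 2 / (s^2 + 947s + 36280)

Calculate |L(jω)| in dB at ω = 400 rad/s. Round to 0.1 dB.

-106.0 dB

Substitute s = j400:
Numerator: 2 = 2 + j0
Denominator: (j400)^2 + 947(j400) + 36280 = -123720 + j378800
|N| = √(2² + 0²) ≈ 2, ∠N ≈ 0.00°
|D| = √(123720² + 378800²) ≈ 3.9849e+05, ∠D ≈ 108.09°
|L| = 2 / 3.9849e+05 ≈ 5.0189e-06
Gain = 20 log₁₀(5.0189e-06) ≈ -105.99 dB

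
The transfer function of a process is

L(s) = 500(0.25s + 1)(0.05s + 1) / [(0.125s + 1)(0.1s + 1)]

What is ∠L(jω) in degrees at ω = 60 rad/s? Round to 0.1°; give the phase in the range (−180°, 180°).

-5.2°

At ω = 60 rad/s:
zero (1 + j60·0.25) = 1 + j15 → |·| ≈ 15.033, ∠ ≈ 86.19°
zero (1 + j60·0.05) = 1 + j3 → |·| ≈ 3.1623, ∠ ≈ 71.57°
pole (1 + j60·0.125) = 1 + j7.5 → |·| ≈ 7.5664, ∠ ≈ 82.41°
pole (1 + j60·0.1) = 1 + j6 → |·| ≈ 6.0828, ∠ ≈ 80.54°
∠L = (86.19° + 71.57°) − (82.41° + 80.54°) = -5.19°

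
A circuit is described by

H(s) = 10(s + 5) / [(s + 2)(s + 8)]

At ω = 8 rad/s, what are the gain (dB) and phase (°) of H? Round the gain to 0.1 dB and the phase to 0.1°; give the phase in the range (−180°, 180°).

At s = jω = j8:
zero (s+5): 5 + j8 → |·| = √(5²+8²) = √89 ≈ 9.434, ∠ = arctan(8/5) ≈ 57.99°
pole (s+2): 2 + j8 → |·| = √(2²+8²) = √68 ≈ 8.2462, ∠ = arctan(8/2) ≈ 75.96°
pole (s+8): 8 + j8 → |·| = √(8²+8²) = √128 ≈ 11.314, ∠ = arctan(8/8) ≈ 45.00°
|H| = 10 · 9.434 / 93.298 ≈ 1.0112
Gain = 20 log₁₀(1.0112) ≈ 0.10 dB
∠H = 57.99° − 120.96° = -62.97°

0.1 dB, -63.0°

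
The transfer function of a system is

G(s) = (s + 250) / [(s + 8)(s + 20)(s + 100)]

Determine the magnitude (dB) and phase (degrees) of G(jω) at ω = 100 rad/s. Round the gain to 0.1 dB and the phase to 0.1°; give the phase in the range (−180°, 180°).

-74.6 dB, 172.7°

At s = jω = j100:
zero (s+250): 250 + j100 → |·| = √(250²+100²) = √72500 ≈ 269.26, ∠ = arctan(100/250) ≈ 21.80°
pole (s+8): 8 + j100 → |·| = √(8²+100²) = √10064 ≈ 100.32, ∠ = arctan(100/8) ≈ 85.43°
pole (s+20): 20 + j100 → |·| = √(20²+100²) = √10400 ≈ 101.98, ∠ = arctan(100/20) ≈ 78.69°
pole (s+100): 100 + j100 → |·| = √(100²+100²) = √20000 ≈ 141.42, ∠ = arctan(100/100) ≈ 45.00°
|G| = 1 · 269.26 / 1.4468e+06 ≈ 0.00018611
Gain = 20 log₁₀(0.00018611) ≈ -74.60 dB
∠G = 21.80° − 209.12° = -187.32° ≡ 172.68° (principal value)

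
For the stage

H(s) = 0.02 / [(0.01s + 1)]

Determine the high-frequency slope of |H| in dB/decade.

Each pole contributes −20 dB/decade at high frequency; each zero contributes +20 dB/decade.
Net: 0 zero(s) − 1 pole(s) → -20 dB/decade.

-20 dB/decade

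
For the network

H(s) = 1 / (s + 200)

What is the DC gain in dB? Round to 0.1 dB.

H(0) = 1 / 200 = 0.005
20 log₁₀(0.005) ≈ -46.02 dB

-46.0 dB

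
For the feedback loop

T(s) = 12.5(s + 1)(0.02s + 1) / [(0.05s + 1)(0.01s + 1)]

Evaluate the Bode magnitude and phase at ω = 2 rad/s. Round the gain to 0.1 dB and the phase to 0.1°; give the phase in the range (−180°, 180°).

At ω = 2 rad/s:
zero (1 + j2·1) = 1 + j2 → |·| ≈ 2.2361, ∠ ≈ 63.43°
zero (1 + j2·0.02) = 1 + j0.04 → |·| ≈ 1.0008, ∠ ≈ 2.29°
pole (1 + j2·0.05) = 1 + j0.1 → |·| ≈ 1.005, ∠ ≈ 5.71°
pole (1 + j2·0.01) = 1 + j0.02 → |·| ≈ 1.0002, ∠ ≈ 1.15°
|T| = 12.5 · 2.2361 · 1.0008 / (1.005 · 1.0002) ≈ 27.829
Gain = 20 log₁₀(27.829) ≈ 28.89 dB
∠T = (63.43° + 2.29°) − (5.71° + 1.15°) = 58.86°

28.9 dB, 58.9°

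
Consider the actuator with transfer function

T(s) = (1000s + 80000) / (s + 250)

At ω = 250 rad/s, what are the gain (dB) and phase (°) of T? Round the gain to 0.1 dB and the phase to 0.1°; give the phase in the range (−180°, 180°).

Substitute s = j250:
Numerator: 1000(j250) + 80000 = 80000 + j250000
Denominator: (j250) + 250 = 250 + j250
|N| = √(80000² + 250000²) ≈ 2.6249e+05, ∠N ≈ 72.26°
|D| = √(250² + 250²) ≈ 353.55, ∠D ≈ 45.00°
|T| = 2.6249e+05 / 353.55 ≈ 742.44
Gain = 20 log₁₀(742.44) ≈ 57.41 dB
∠T = 72.26° − 45.00° = 27.26°

57.4 dB, 27.3°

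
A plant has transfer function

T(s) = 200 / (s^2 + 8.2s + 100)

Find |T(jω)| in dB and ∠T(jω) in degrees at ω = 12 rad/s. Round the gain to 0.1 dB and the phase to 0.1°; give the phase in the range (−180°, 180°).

5.4 dB, -114.1°

At s = jω = j12:
quadratic: (j12)² + 8.2·j12 + 100 = -44 + j98.4 → |·| ≈ 107.79, ∠ ≈ 114.09°
|T| = 200 / 107.79 ≈ 1.8555
Gain = 20 log₁₀(1.8555) ≈ 5.37 dB
∠T = 0.00° − 114.09° = -114.09°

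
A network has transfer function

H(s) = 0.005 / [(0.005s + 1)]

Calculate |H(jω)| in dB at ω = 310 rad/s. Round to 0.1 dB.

-51.3 dB

At ω = 310 rad/s:
pole (1 + j310·0.005) = 1 + j1.55 → |·| ≈ 1.8446, ∠ ≈ 57.17°
|H| = 0.005 · 1 / (1.8446) ≈ 0.0027106
Gain = 20 log₁₀(0.0027106) ≈ -51.34 dB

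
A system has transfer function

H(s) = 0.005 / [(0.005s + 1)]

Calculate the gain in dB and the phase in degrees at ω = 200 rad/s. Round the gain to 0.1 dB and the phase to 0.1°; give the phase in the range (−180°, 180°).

At ω = 200 rad/s:
pole (1 + j200·0.005) = 1 + j1 → |·| ≈ 1.4142, ∠ ≈ 45.00°
|H| = 0.005 · 1 / (1.4142) ≈ 0.0035356
Gain = 20 log₁₀(0.0035356) ≈ -49.03 dB
∠H = (0°) − (45.00°) = -45.00°

-49.0 dB, -45.0°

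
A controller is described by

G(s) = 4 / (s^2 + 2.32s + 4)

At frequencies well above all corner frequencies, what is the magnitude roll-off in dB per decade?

-40 dB/decade

Each pole contributes −20 dB/decade at high frequency; each zero contributes +20 dB/decade.
Net: 0 zero(s) − 2 pole(s) → -40 dB/decade.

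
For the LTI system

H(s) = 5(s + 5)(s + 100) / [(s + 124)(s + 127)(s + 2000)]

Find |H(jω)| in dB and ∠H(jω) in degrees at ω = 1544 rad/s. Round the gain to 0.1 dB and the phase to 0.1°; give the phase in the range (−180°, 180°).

At s = jω = j1544:
zero (s+5): 5 + j1544 → |·| = √(5²+1544²) = √2383961 ≈ 1544, ∠ = arctan(1544/5) ≈ 89.81°
zero (s+100): 100 + j1544 → |·| = √(100²+1544²) = √2393936 ≈ 1547.2, ∠ = arctan(1544/100) ≈ 86.29°
pole (s+124): 124 + j1544 → |·| = √(124²+1544²) = √2399312 ≈ 1549, ∠ = arctan(1544/124) ≈ 85.41°
pole (s+127): 127 + j1544 → |·| = √(127²+1544²) = √2400065 ≈ 1549.2, ∠ = arctan(1544/127) ≈ 85.30°
pole (s+2000): 2000 + j1544 → |·| = √(2000²+1544²) = √6383936 ≈ 2526.6, ∠ = arctan(1544/2000) ≈ 37.67°
|H| = 5 · 2.3889e+06 / 6.0631e+09 ≈ 0.00197
Gain = 20 log₁₀(0.00197) ≈ -54.11 dB
∠H = 176.10° − 208.38° = -32.28°

-54.1 dB, -32.3°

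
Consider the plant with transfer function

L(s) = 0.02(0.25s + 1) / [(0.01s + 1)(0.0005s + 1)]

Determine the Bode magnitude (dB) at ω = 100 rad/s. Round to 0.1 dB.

At ω = 100 rad/s:
zero (1 + j100·0.25) = 1 + j25 → |·| ≈ 25.02, ∠ ≈ 87.71°
pole (1 + j100·0.01) = 1 + j1 → |·| ≈ 1.4142, ∠ ≈ 45.00°
pole (1 + j100·0.0005) = 1 + j0.05 → |·| ≈ 1.0012, ∠ ≈ 2.86°
|L| = 0.02 · 25.02 / (1.4142 · 1.0012) ≈ 0.35342
Gain = 20 log₁₀(0.35342) ≈ -9.03 dB

-9.0 dB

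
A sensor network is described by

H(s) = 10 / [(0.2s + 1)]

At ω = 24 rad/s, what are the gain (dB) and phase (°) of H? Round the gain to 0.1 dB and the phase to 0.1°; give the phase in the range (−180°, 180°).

6.2 dB, -78.2°

At ω = 24 rad/s:
pole (1 + j24·0.2) = 1 + j4.8 → |·| ≈ 4.9031, ∠ ≈ 78.23°
|H| = 10 · 1 / (4.9031) ≈ 2.0395
Gain = 20 log₁₀(2.0395) ≈ 6.19 dB
∠H = (0°) − (78.23°) = -78.23°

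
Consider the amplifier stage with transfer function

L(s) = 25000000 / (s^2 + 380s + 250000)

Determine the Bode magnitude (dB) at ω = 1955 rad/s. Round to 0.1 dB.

At s = jω = j1955:
quadratic: (j1955)² + 380·j1955 + 250000 = -3572025 + j742900 → |·| ≈ 3.6485e+06, ∠ ≈ 168.25°
|L| = 25000000 / 3.6485e+06 ≈ 6.8521
Gain = 20 log₁₀(6.8521) ≈ 16.72 dB

16.7 dB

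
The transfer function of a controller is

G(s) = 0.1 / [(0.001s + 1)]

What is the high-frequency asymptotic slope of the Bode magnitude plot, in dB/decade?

-20 dB/decade

Each pole contributes −20 dB/decade at high frequency; each zero contributes +20 dB/decade.
Net: 0 zero(s) − 1 pole(s) → -20 dB/decade.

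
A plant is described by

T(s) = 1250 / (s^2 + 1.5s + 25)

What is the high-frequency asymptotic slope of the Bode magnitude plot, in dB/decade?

-40 dB/decade

Each pole contributes −20 dB/decade at high frequency; each zero contributes +20 dB/decade.
Net: 0 zero(s) − 2 pole(s) → -40 dB/decade.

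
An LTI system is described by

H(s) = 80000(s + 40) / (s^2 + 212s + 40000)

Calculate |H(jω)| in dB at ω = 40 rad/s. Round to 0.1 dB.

At s = jω = j40:
zero (s+40): 40 + j40 → |·| = √(40²+40²) = √3200 ≈ 56.569, ∠ = arctan(40/40) ≈ 45.00°
quadratic: (j40)² + 212·j40 + 40000 = 38400 + j8480 → |·| ≈ 39325, ∠ ≈ 12.45°
|H| = 80000 · 56.569 / 39325 ≈ 115.08
Gain = 20 log₁₀(115.08) ≈ 41.22 dB

41.2 dB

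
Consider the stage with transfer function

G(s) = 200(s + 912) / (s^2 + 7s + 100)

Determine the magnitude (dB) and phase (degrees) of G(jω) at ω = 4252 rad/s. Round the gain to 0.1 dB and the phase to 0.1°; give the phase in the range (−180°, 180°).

At s = jω = j4252:
zero (s+912): 912 + j4252 → |·| = √(912²+4252²) = √18911248 ≈ 4348.7, ∠ = arctan(4252/912) ≈ 77.89°
quadratic: (j4252)² + 7·j4252 + 100 = -18079404 + j29764 → |·| ≈ 1.8079e+07, ∠ ≈ 179.91°
|G| = 200 · 4348.7 / 1.8079e+07 ≈ 0.048108
Gain = 20 log₁₀(0.048108) ≈ -26.36 dB
∠G = 77.89° − 179.91° = -102.02°

-26.4 dB, -102.0°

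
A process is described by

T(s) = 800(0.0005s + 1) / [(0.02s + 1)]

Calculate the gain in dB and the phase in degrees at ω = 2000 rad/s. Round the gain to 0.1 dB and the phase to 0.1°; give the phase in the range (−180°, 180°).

29.0 dB, -43.6°

At ω = 2000 rad/s:
zero (1 + j2000·0.0005) = 1 + j1 → |·| ≈ 1.4142, ∠ ≈ 45.00°
pole (1 + j2000·0.02) = 1 + j40 → |·| ≈ 40.012, ∠ ≈ 88.57°
|T| = 800 · 1.4142 / (40.012) ≈ 28.276
Gain = 20 log₁₀(28.276) ≈ 29.03 dB
∠T = (45.00°) − (88.57°) = -43.57°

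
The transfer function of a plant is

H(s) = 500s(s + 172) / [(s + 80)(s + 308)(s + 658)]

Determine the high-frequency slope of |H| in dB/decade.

Each pole contributes −20 dB/decade at high frequency; each zero contributes +20 dB/decade.
Net: 2 zero(s) − 3 pole(s) → -20 dB/decade.

-20 dB/decade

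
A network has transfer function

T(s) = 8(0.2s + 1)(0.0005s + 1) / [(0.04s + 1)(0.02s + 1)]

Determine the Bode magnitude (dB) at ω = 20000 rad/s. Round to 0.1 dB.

0.0 dB

At ω = 20000 rad/s:
zero (1 + j20000·0.2) = 1 + j4000 → |·| ≈ 4000, ∠ ≈ 89.99°
zero (1 + j20000·0.0005) = 1 + j10 → |·| ≈ 10.05, ∠ ≈ 84.29°
pole (1 + j20000·0.04) = 1 + j800 → |·| ≈ 800, ∠ ≈ 89.93°
pole (1 + j20000·0.02) = 1 + j400 → |·| ≈ 400, ∠ ≈ 89.86°
|T| = 8 · 4000 · 10.05 / (800 · 400) ≈ 1.005
Gain = 20 log₁₀(1.005) ≈ 0.04 dB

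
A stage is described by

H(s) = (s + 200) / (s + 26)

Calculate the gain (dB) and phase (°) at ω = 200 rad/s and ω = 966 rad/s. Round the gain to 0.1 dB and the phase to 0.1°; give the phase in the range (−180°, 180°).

Substitute s = j200:
Numerator: (j200) + 200 = 200 + j200
Denominator: (j200) + 26 = 26 + j200
|N| = √(200² + 200²) ≈ 282.84, ∠N ≈ 45.00°
|D| = √(26² + 200²) ≈ 201.68, ∠D ≈ 82.59°
|H| = 282.84 / 201.68 ≈ 1.4024
Gain = 20 log₁₀(1.4024) ≈ 2.94 dB
∠H = 45.00° − 82.59° = -37.59°

Substitute s = j966:
Numerator: (j966) + 200 = 200 + j966
Denominator: (j966) + 26 = 26 + j966
|N| = √(200² + 966²) ≈ 986.49, ∠N ≈ 78.30°
|D| = √(26² + 966²) ≈ 966.35, ∠D ≈ 88.46°
|H| = 986.49 / 966.35 ≈ 1.0208
Gain = 20 log₁₀(1.0208) ≈ 0.18 dB
∠H = 78.30° − 88.46° = -10.16°

ω = 200: 2.9 dB, -37.6°; ω = 966: 0.2 dB, -10.2°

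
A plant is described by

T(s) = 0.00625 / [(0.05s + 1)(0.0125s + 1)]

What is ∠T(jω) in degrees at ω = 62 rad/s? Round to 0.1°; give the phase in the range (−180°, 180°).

-109.9°

At ω = 62 rad/s:
pole (1 + j62·0.05) = 1 + j3.1 → |·| ≈ 3.2573, ∠ ≈ 72.12°
pole (1 + j62·0.0125) = 1 + j0.775 → |·| ≈ 1.2652, ∠ ≈ 37.78°
∠T = (0°) − (72.12° + 37.78°) = -109.90°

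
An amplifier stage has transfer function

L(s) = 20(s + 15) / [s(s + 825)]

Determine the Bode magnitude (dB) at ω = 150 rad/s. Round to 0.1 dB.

At s = jω = j150:
zero (s+15): 15 + j150 → |·| = √(15²+150²) = √22725 ≈ 150.75, ∠ = arctan(150/15) ≈ 84.29°
pole (s+825): 825 + j150 → |·| = √(825²+150²) = √703125 ≈ 838.53, ∠ = arctan(150/825) ≈ 10.30°
pole at origin: |s| = 150, ∠ = 90.00° (in denominator)
|L| = 20 · 150.75 / 1.2578e+05 ≈ 0.02397
Gain = 20 log₁₀(0.02397) ≈ -32.41 dB

-32.4 dB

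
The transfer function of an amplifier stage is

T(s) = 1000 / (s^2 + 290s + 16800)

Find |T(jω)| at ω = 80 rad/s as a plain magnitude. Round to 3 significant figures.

Substitute s = j80:
Numerator: 1000 = 1000 + j0
Denominator: (j80)^2 + 290(j80) + 16800 = 10400 + j23200
|N| = √(1000² + 0²) ≈ 1000, ∠N ≈ 0.00°
|D| = √(10400² + 23200²) ≈ 25424, ∠D ≈ 65.85°
|T| = 1000 / 25424 ≈ 0.039333

0.0393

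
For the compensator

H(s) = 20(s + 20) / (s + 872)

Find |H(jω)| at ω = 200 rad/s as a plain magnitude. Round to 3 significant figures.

At s = jω = j200:
zero (s+20): 20 + j200 → |·| = √(20²+200²) = √40400 ≈ 201, ∠ = arctan(200/20) ≈ 84.29°
pole (s+872): 872 + j200 → |·| = √(872²+200²) = √800384 ≈ 894.64, ∠ = arctan(200/872) ≈ 12.92°
|H| = 20 · 201 / 894.64 ≈ 4.4934

4.49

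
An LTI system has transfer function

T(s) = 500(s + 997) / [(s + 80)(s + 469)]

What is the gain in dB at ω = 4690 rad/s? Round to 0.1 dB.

-19.3 dB

At s = jω = j4690:
zero (s+997): 997 + j4690 → |·| = √(997²+4690²) = √22990109 ≈ 4794.8, ∠ = arctan(4690/997) ≈ 78.00°
pole (s+80): 80 + j4690 → |·| = √(80²+4690²) = √22002500 ≈ 4690.7, ∠ = arctan(4690/80) ≈ 89.02°
pole (s+469): 469 + j4690 → |·| = √(469²+4690²) = √22216061 ≈ 4713.4, ∠ = arctan(4690/469) ≈ 84.29°
|T| = 500 · 4794.8 / 2.2109e+07 ≈ 0.10844
Gain = 20 log₁₀(0.10844) ≈ -19.30 dB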